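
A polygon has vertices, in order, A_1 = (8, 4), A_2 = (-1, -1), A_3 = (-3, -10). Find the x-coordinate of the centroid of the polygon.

4/3

Apply the surveyor's formula. First the cross-terms c_i = x_i·y_{i+1} − x_{i+1}·y_i:
  -4, 7, 68  ⇒  2A = 71, A = 35.5.
Then Σ (x_i + x_{i+1})·c_i = 284, so x̄ = 284 / (6·35.5) = 4/3.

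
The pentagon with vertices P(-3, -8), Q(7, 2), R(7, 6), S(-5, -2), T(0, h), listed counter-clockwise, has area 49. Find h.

-2

Write out the shoelace sum; only the two edges meeting at T involve h:
2·Area = [((-5)·h − 0·(-2)) + (0·(-8) − (-3)·h)] + 94
       = -2·h + 94 = 98
⇒ h = -2.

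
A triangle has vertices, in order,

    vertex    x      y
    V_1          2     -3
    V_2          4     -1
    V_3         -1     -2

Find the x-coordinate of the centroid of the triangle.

Apply the shoelace formula. First the cross-terms c_i = x_i·y_{i+1} − x_{i+1}·y_i:
  10, -9, 7  ⇒  2A = 8, A = 4.
Then Σ (x_i + x_{i+1})·c_i = 40, so x̄ = 40 / (6·4) = 5/3.

5/3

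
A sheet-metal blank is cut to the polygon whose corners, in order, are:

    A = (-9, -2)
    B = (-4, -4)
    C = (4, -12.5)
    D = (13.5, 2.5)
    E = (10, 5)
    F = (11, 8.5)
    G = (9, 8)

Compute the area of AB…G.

205.375

Apply the surveyor's formula: 2A = Σ (x_i·y_{i+1} − x_{i+1}·y_i), indices taken mod 7.
Σ = (28) + (66) + (178.75) + (42.5) + (30) + (11.5) + (54) = 410.75
Area = |Σ|/2 = 205.375.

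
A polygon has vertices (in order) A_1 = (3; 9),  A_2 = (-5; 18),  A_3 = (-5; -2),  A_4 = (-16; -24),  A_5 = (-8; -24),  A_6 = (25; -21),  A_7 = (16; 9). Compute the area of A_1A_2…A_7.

Apply Gauss's area formula: 2A = Σ (x_i·y_{i+1} − x_{i+1}·y_i), indices taken mod 7.
A_1→A_2: (3)(18) − (-5)(9) = 99
A_2→A_3: (-5)(-2) − (-5)(18) = 100
A_3→A_4: (-5)(-24) − (-16)(-2) = 88
A_4→A_5: (-16)(-24) − (-8)(-24) = 192
A_5→A_6: (-8)(-21) − (25)(-24) = 768
A_6→A_7: (25)(9) − (16)(-21) = 561
A_7→A_1: (16)(9) − (3)(9) = 117
Σ = 1925
Area = |Σ|/2 = 962.5.

962.5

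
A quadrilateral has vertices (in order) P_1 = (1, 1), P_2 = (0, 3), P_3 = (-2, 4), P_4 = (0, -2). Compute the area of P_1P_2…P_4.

Apply the shoelace (surveyor's) formula: 2A = Σ (x_i·y_{i+1} − x_{i+1}·y_i), indices taken mod 4.
Σ = (3) + (6) + (4) + (2) = 15
Area = |Σ|/2 = 7.5.

7.5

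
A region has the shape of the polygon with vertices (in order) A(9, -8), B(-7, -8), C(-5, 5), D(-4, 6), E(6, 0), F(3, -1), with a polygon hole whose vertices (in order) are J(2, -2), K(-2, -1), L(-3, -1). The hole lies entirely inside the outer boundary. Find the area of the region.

134.5

Outer boundary:
Σ = (-128) + (-75) + (-10) + (-36) + (-6) + (-15) = -270
Area = |Σ|/2 = 135.
Hole:
Apply the shoelace formula: 2A = Σ (x_i·y_{i+1} − x_{i+1}·y_i), indices taken mod 3.
Σ = (-6) + (-1) + (8) = 1
Area = |Σ|/2 = 0.5.
Net area = 135 − 0.5 = 134.5.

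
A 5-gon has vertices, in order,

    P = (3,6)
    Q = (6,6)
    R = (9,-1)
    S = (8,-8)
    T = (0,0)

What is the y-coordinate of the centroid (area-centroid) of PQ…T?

Apply Gauss's area formula. First the cross-terms c_i = x_i·y_{i+1} − x_{i+1}·y_i:
  -18, -60, -64, 0, 0  ⇒  2A = -142, A = -71.
Then Σ (y_i + y_{i+1})·c_i = 60, so ȳ = 60 / (6·(-71)) = -10/71.

-10/71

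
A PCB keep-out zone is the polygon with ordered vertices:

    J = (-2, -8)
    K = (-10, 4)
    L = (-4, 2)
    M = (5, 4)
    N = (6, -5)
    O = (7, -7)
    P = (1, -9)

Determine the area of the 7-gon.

128

Apply the shoelace formula: 2A = Σ (x_i·y_{i+1} − x_{i+1}·y_i), indices taken mod 7.
Σ = (-88) + (-4) + (-26) + (-49) + (-7) + (-56) + (-26) = -256
Area = |Σ|/2 = 128.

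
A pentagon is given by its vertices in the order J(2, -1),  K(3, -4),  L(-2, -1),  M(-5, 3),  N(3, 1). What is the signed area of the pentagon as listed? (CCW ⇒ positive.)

-23

Σ = (-5) + (-11) + (-11) + (-14) + (-5) = -46
Signed area = Σ/2 = -23 (negative ⇒ clockwise traversal).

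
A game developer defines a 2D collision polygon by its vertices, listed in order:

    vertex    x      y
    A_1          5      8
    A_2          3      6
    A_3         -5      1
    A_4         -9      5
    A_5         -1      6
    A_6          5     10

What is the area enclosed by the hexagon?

38

Cross-terms: 6, 33, -16, -49, -40, -10  ⇒  Σ = -76
Area = |Σ|/2 = 38.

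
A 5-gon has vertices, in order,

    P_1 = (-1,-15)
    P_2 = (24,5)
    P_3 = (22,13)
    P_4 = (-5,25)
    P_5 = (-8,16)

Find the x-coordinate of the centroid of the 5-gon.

698/119

Apply the shoelace formula. First the cross-terms c_i = x_i·y_{i+1} − x_{i+1}·y_i:
  355, 202, 615, 120, 136  ⇒  2A = 1428, A = 714.
Then Σ (x_i + x_{i+1})·c_i = 25128, so x̄ = 25128 / (6·714) = 698/119.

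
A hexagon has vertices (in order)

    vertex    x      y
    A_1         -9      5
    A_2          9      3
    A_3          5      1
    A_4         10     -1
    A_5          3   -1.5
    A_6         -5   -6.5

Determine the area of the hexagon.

Apply the shoelace formula: 2A = Σ (x_i·y_{i+1} − x_{i+1}·y_i), indices taken mod 6.
Σ = (-72) + (-6) + (-15) + (-12) + (-27) + (-83.5) = -215.5
Area = |Σ|/2 = 107.75.

107.75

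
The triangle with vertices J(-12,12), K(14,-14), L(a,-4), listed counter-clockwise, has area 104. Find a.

The doubled signed area Σ (x_i y_{i+1} − x_{i+1} y_i) is linear in a.
With a=0 it equals -104; the coefficient of a is 26 (from the two edges through L).
So 26·a + -104 = 2·104 = 208 ⇒ a = 12.

12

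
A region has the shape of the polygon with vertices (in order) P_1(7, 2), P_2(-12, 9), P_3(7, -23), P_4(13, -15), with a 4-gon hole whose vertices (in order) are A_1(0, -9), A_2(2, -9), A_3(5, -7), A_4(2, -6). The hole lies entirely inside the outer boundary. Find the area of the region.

305

Outer boundary:
Apply Gauss's area formula: 2A = Σ (x_i·y_{i+1} − x_{i+1}·y_i), indices taken mod 4.
Σ = (87) + (213) + (194) + (131) = 625
Area = |Σ|/2 = 312.5.
Hole:
A_1→A_2: (0)(-9) − (2)(-9) = 18
A_2→A_3: (2)(-7) − (5)(-9) = 31
A_3→A_4: (5)(-6) − (2)(-7) = -16
A_4→A_1: (2)(-9) − (0)(-6) = -18
Σ = 15
Area = |Σ|/2 = 7.5.
Net area = 312.5 − 7.5 = 305.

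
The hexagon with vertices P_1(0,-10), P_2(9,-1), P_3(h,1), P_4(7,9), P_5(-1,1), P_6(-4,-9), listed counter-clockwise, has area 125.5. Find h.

Write out the shoelace sum; only the two edges meeting at P_3 involve h:
2·Area = [(9·1 − h·(-1)) + (h·9 − 7·1)] + 159
       = 10·h + 161 = 251
⇒ h = 9.

9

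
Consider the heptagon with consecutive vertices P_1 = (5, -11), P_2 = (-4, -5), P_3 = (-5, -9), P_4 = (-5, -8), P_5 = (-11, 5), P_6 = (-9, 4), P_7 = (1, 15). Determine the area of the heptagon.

Apply the shoelace formula: 2A = Σ (x_i·y_{i+1} − x_{i+1}·y_i), indices taken mod 7.
Σ = (-69) + (11) + (-5) + (-113) + (1) + (-139) + (-86) = -400
Area = |Σ|/2 = 200.

200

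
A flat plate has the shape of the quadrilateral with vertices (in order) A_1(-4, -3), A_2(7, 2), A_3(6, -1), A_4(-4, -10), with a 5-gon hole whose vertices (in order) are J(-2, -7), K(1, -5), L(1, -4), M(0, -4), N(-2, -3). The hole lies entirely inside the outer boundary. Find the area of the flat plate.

Outer boundary:
Cross-terms: 13, -19, -64, -28  ⇒  Σ = -98
Area = |Σ|/2 = 49.
Hole:
Apply the surveyor's formula: 2A = Σ (x_i·y_{i+1} − x_{i+1}·y_i), indices taken mod 5.
Cross-terms: 17, 1, -4, -8, 8  ⇒  Σ = 14
Area = |Σ|/2 = 7.
Net area = 49 − 7 = 42.

42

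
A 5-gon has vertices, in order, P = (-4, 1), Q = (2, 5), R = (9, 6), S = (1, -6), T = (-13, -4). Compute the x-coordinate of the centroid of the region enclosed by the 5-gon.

Apply Gauss's area formula. First the cross-terms c_i = x_i·y_{i+1} − x_{i+1}·y_i:
  -22, -33, -60, -82, -29  ⇒  2A = -226, A = -113.
Then Σ (x_i + x_{i+1})·c_i = 558, so x̄ = 558 / (6·(-113)) = -93/113.

-93/113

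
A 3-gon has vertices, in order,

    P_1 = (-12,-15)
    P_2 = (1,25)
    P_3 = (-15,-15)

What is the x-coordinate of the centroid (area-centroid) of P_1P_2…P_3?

-26/3

Apply the shoelace formula. First the cross-terms c_i = x_i·y_{i+1} − x_{i+1}·y_i:
  -285, 360, 45  ⇒  2A = 120, A = 60.
Then Σ (x_i + x_{i+1})·c_i = -3120, so x̄ = -3120 / (6·60) = -26/3.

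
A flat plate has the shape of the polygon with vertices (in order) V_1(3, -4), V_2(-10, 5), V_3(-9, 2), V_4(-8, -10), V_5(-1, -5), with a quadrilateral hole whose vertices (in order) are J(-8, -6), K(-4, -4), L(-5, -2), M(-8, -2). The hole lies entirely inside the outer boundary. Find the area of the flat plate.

66.5

Outer boundary:
Apply the surveyor's formula: 2A = Σ (x_i·y_{i+1} − x_{i+1}·y_i), indices taken mod 5.
Σ = (-25) + (25) + (106) + (30) + (19) = 155
Area = |Σ|/2 = 77.5.
Hole:
Apply the shoelace formula: 2A = Σ (x_i·y_{i+1} − x_{i+1}·y_i), indices taken mod 4.
J→K: (-8)(-4) − (-4)(-6) = 8
K→L: (-4)(-2) − (-5)(-4) = -12
L→M: (-5)(-2) − (-8)(-2) = -6
M→J: (-8)(-6) − (-8)(-2) = 32
Σ = 22
Area = |Σ|/2 = 11.
Net area = 77.5 − 11 = 66.5.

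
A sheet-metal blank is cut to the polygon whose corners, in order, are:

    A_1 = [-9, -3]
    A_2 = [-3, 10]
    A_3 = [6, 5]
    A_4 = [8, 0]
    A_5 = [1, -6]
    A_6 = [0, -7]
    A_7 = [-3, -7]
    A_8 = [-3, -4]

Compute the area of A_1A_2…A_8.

163

Σ = (-99) + (-75) + (-40) + (-48) + (-7) + (-21) + (-9) + (-27) = -326
Area = |Σ|/2 = 163.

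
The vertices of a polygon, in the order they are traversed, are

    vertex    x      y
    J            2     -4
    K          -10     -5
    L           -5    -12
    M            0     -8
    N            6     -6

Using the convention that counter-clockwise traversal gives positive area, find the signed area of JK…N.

60.5

Cross-terms: -50, 95, 40, 48, -12  ⇒  Σ = 121
Signed area = Σ/2 = 60.5 (positive ⇒ counter-clockwise traversal).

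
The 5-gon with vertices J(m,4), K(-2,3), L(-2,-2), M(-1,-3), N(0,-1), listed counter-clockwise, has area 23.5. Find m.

Write out the shoelace sum; only the two edges meeting at J involve m:
2·Area = [(0·4 − m·(-1)) + (m·3 − (-2)·4)] + 15
       = 4·m + 23 = 47
⇒ m = 6.

6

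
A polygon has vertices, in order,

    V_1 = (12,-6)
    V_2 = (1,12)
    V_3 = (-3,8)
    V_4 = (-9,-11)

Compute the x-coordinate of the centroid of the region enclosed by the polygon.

232/291

Apply the shoelace formula. First the cross-terms c_i = x_i·y_{i+1} − x_{i+1}·y_i:
  150, 44, 105, 186  ⇒  2A = 485, A = 242.5.
Then Σ (x_i + x_{i+1})·c_i = 1160, so x̄ = 1160 / (6·242.5) = 232/291.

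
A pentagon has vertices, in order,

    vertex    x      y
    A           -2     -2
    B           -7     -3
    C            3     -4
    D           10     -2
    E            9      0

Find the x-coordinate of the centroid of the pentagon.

194/63

Apply the shoelace formula. First the cross-terms c_i = x_i·y_{i+1} − x_{i+1}·y_i:
  -8, 37, 34, 18, -18  ⇒  2A = 63, A = 31.5.
Then Σ (x_i + x_{i+1})·c_i = 582, so x̄ = 582 / (6·31.5) = 194/63.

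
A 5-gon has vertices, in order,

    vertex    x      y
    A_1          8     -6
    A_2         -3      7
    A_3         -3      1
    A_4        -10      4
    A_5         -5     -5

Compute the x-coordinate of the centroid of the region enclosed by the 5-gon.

Apply the shoelace (surveyor's) formula. First the cross-terms c_i = x_i·y_{i+1} − x_{i+1}·y_i:
  38, 18, -2, 70, 70  ⇒  2A = 194, A = 97.
Then Σ (x_i + x_{i+1})·c_i = -732, so x̄ = -732 / (6·97) = -122/97.

-122/97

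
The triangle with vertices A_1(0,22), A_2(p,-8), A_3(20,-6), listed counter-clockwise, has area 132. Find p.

12

Write out the shoelace sum; only the two edges meeting at A_2 involve p:
2·Area = [(0·(-8) − p·22) + (p·(-6) − 20·(-8))] + 440
       = -28·p + 600 = 264
⇒ p = 12.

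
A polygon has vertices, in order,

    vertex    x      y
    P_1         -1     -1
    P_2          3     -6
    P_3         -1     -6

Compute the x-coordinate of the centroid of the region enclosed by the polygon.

Apply the shoelace formula. First the cross-terms c_i = x_i·y_{i+1} − x_{i+1}·y_i:
  9, -24, -5  ⇒  2A = -20, A = -10.
Then Σ (x_i + x_{i+1})·c_i = -20, so x̄ = -20 / (6·(-10)) = 1/3.

1/3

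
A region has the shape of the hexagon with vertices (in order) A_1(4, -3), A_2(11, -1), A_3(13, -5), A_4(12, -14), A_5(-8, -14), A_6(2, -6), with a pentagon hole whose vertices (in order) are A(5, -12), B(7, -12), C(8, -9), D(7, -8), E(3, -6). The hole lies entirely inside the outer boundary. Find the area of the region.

144.5

Outer boundary:
Cross-terms: 29, -42, -122, -280, 76, 18  ⇒  Σ = -321
Area = |Σ|/2 = 160.5.
Hole:
Apply the surveyor's formula: 2A = Σ (x_i·y_{i+1} − x_{i+1}·y_i), indices taken mod 5.
Σ = (24) + (33) + (-1) + (-18) + (-6) = 32
Area = |Σ|/2 = 16.
Net area = 160.5 − 16 = 144.5.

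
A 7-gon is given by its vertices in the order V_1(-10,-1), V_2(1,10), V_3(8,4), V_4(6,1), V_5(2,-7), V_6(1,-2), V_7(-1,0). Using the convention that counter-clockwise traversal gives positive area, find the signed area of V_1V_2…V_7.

-116.5

Apply the shoelace (surveyor's) formula: 2A = Σ (x_i·y_{i+1} − x_{i+1}·y_i), indices taken mod 7.
V_1→V_2: (-10)(10) − (1)(-1) = -99
V_2→V_3: (1)(4) − (8)(10) = -76
V_3→V_4: (8)(1) − (6)(4) = -16
V_4→V_5: (6)(-7) − (2)(1) = -44
V_5→V_6: (2)(-2) − (1)(-7) = 3
V_6→V_7: (1)(0) − (-1)(-2) = -2
V_7→V_1: (-1)(-1) − (-10)(0) = 1
Σ = -233
Signed area = Σ/2 = -116.5 (negative ⇒ clockwise traversal).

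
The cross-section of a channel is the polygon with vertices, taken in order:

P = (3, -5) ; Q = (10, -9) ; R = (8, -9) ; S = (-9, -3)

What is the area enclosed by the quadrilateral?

Apply the surveyor's formula: 2A = Σ (x_i·y_{i+1} − x_{i+1}·y_i), indices taken mod 4.
Cross-terms: 23, -18, -105, 54  ⇒  Σ = -46
Area = |Σ|/2 = 23.

23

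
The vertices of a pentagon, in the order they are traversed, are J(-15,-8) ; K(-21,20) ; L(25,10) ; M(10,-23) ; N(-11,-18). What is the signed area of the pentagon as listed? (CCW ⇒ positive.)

Apply the surveyor's formula: 2A = Σ (x_i·y_{i+1} − x_{i+1}·y_i), indices taken mod 5.
J→K: (-15)(20) − (-21)(-8) = -468
K→L: (-21)(10) − (25)(20) = -710
L→M: (25)(-23) − (10)(10) = -675
M→N: (10)(-18) − (-11)(-23) = -433
N→J: (-11)(-8) − (-15)(-18) = -182
Σ = -2468
Signed area = Σ/2 = -1234 (negative ⇒ clockwise traversal).

-1234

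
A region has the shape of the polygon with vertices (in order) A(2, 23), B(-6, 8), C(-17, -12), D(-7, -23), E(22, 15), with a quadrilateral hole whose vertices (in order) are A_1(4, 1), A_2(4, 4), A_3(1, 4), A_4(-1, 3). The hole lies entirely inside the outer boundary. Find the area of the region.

764

Outer boundary:
Apply the shoelace formula: 2A = Σ (x_i·y_{i+1} − x_{i+1}·y_i), indices taken mod 5.
Σ = (154) + (208) + (307) + (401) + (476) = 1546
Area = |Σ|/2 = 773.
Hole:
Σ = (12) + (12) + (7) + (-13) = 18
Area = |Σ|/2 = 9.
Net area = 773 − 9 = 764.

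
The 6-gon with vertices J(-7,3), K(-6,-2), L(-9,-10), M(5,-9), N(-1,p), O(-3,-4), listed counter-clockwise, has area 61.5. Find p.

The doubled signed area Σ (x_i y_{i+1} − x_{i+1} y_i) is linear in p.
With p=0 it equals 163; the coefficient of p is 8 (from the two edges through N).
So 8·p + 163 = 2·61.5 = 123 ⇒ p = -5.

-5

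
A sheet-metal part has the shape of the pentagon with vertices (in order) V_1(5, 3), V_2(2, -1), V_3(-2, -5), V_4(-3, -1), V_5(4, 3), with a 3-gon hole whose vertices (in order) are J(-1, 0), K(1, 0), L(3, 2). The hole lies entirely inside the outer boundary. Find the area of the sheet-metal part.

20

Outer boundary:
Apply Gauss's area formula: 2A = Σ (x_i·y_{i+1} − x_{i+1}·y_i), indices taken mod 5.
Σ = (-11) + (-12) + (-13) + (-5) + (-3) = -44
Area = |Σ|/2 = 22.
Hole:
Cross-terms: 0, 2, 2  ⇒  Σ = 4
Area = |Σ|/2 = 2.
Net area = 22 − 2 = 20.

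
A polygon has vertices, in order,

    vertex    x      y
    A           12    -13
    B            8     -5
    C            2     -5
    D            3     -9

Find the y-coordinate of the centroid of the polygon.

-8.2

Apply the shoelace formula. First the cross-terms c_i = x_i·y_{i+1} − x_{i+1}·y_i:
  44, -30, -3, 69  ⇒  2A = 80, A = 40.
Then Σ (y_i + y_{i+1})·c_i = -1968, so ȳ = -1968 / (6·40) = -8.2.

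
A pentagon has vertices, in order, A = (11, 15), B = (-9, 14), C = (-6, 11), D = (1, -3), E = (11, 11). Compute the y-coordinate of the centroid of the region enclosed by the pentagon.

Apply the surveyor's formula. First the cross-terms c_i = x_i·y_{i+1} − x_{i+1}·y_i:
  289, -15, 7, 44, 44  ⇒  2A = 369, A = 184.5.
Then Σ (y_i + y_{i+1})·c_i = 9558, so ȳ = 9558 / (6·184.5) = 354/41.

354/41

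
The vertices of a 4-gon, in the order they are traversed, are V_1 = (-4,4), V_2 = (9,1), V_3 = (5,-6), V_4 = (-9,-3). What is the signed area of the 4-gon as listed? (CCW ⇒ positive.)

-108

Cross-terms: -40, -59, -69, -48  ⇒  Σ = -216
Signed area = Σ/2 = -108 (negative ⇒ clockwise traversal).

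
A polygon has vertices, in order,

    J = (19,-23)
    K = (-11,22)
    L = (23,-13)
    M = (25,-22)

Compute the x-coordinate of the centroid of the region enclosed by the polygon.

Apply the surveyor's formula. First the cross-terms c_i = x_i·y_{i+1} − x_{i+1}·y_i:
  165, -363, -181, -157  ⇒  2A = -536, A = -268.
Then Σ (x_i + x_{i+1})·c_i = -18632, so x̄ = -18632 / (6·(-268)) = 2329/201.

2329/201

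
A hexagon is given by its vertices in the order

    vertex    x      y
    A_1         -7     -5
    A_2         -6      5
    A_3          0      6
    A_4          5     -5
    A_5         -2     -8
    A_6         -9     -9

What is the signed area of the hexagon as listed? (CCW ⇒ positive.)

-126.5

Apply the shoelace (surveyor's) formula: 2A = Σ (x_i·y_{i+1} − x_{i+1}·y_i), indices taken mod 6.
Σ = (-65) + (-36) + (-30) + (-50) + (-54) + (-18) = -253
Signed area = Σ/2 = -126.5 (negative ⇒ clockwise traversal).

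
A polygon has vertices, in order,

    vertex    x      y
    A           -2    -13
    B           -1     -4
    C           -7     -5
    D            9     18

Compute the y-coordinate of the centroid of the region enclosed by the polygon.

583/285

Apply the shoelace formula. First the cross-terms c_i = x_i·y_{i+1} − x_{i+1}·y_i:
  -5, -23, -81, -81  ⇒  2A = -190, A = -95.
Then Σ (y_i + y_{i+1})·c_i = -1166, so ȳ = -1166 / (6·(-95)) = 583/285.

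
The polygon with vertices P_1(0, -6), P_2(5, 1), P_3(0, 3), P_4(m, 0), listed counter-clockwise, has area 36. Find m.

-3

The doubled signed area Σ (x_i y_{i+1} − x_{i+1} y_i) is linear in m.
With m=0 it equals 45; the coefficient of m is -9 (from the two edges through P_4).
So -9·m + 45 = 2·36 = 72 ⇒ m = -3.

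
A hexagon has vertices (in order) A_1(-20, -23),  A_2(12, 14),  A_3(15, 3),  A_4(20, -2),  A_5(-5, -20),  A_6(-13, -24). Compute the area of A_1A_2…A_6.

Apply the shoelace formula: 2A = Σ (x_i·y_{i+1} − x_{i+1}·y_i), indices taken mod 6.
Σ = (-4) + (-174) + (-90) + (-410) + (-140) + (-181) = -999
Area = |Σ|/2 = 499.5.

499.5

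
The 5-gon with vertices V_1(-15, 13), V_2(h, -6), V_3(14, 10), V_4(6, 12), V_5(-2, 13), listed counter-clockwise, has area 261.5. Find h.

10

Write out the shoelace sum; only the two edges meeting at V_2 involve h:
2·Area = [((-15)·(-6) − h·13) + (h·10 − 14·(-6))] + 379
       = -3·h + 553 = 523
⇒ h = 10.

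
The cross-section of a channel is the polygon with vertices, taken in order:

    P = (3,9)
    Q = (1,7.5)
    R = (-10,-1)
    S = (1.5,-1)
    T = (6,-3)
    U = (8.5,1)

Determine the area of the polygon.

102.75

Apply the shoelace formula: 2A = Σ (x_i·y_{i+1} − x_{i+1}·y_i), indices taken mod 6.
P→Q: (3)(7.5) − (1)(9) = 13.5
Q→R: (1)(-1) − (-10)(7.5) = 74
R→S: (-10)(-1) − (1.5)(-1) = 11.5
S→T: (1.5)(-3) − (6)(-1) = 1.5
T→U: (6)(1) − (8.5)(-3) = 31.5
U→P: (8.5)(9) − (3)(1) = 73.5
Σ = 205.5
Area = |Σ|/2 = 102.75.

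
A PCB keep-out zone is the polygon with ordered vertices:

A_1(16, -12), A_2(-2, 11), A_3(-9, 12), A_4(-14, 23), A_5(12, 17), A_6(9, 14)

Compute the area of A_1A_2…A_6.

321.5

Cross-terms: 152, 75, -39, -514, 15, -332  ⇒  Σ = -643
Area = |Σ|/2 = 321.5.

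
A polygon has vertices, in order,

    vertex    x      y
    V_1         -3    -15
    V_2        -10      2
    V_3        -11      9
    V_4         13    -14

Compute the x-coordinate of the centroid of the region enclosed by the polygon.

-145/159

Apply the shoelace (surveyor's) formula. First the cross-terms c_i = x_i·y_{i+1} − x_{i+1}·y_i:
  -156, -68, 37, -237  ⇒  2A = -424, A = -212.
Then Σ (x_i + x_{i+1})·c_i = 1160, so x̄ = 1160 / (6·(-212)) = -145/159.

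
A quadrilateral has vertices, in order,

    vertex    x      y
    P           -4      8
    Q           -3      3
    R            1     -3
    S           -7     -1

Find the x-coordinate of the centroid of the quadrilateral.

Apply the shoelace (surveyor's) formula. First the cross-terms c_i = x_i·y_{i+1} − x_{i+1}·y_i:
  12, 6, -22, -60  ⇒  2A = -64, A = -32.
Then Σ (x_i + x_{i+1})·c_i = 696, so x̄ = 696 / (6·(-32)) = -3.625.

-3.625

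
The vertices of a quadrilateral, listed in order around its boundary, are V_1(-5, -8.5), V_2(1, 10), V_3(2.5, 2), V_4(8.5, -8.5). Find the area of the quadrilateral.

Apply the shoelace formula: 2A = Σ (x_i·y_{i+1} − x_{i+1}·y_i), indices taken mod 4.
Σ = (-41.5) + (-23) + (-38.25) + (-114.75) = -217.5
Area = |Σ|/2 = 108.75.

108.75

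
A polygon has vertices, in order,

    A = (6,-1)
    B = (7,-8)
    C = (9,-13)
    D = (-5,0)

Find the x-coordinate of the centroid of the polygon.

91/30

Apply Gauss's area formula. First the cross-terms c_i = x_i·y_{i+1} − x_{i+1}·y_i:
  -41, -19, -65, 5  ⇒  2A = -120, A = -60.
Then Σ (x_i + x_{i+1})·c_i = -1092, so x̄ = -1092 / (6·(-60)) = 91/30.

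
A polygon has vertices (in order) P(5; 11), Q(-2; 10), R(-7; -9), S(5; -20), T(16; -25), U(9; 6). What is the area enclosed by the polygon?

465

Apply the shoelace (surveyor's) formula: 2A = Σ (x_i·y_{i+1} − x_{i+1}·y_i), indices taken mod 6.
Σ = (72) + (88) + (185) + (195) + (321) + (69) = 930
Area = |Σ|/2 = 465.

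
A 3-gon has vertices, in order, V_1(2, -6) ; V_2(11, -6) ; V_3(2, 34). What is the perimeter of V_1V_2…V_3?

|V_1V_2| = √((9)² + (0)²) = √81 = 9
|V_2V_3| = √((-9)² + (40)²) = √1681 = 41
|V_3V_1| = √((0)² + (-40)²) = √1600 = 40
Perimeter = 9 + 41 + 40 = 90.

90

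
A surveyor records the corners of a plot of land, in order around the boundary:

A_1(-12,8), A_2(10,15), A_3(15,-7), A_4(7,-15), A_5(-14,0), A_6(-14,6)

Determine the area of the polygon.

532.5

A_1→A_2: (-12)(15) − (10)(8) = -260
A_2→A_3: (10)(-7) − (15)(15) = -295
A_3→A_4: (15)(-15) − (7)(-7) = -176
A_4→A_5: (7)(0) − (-14)(-15) = -210
A_5→A_6: (-14)(6) − (-14)(0) = -84
A_6→A_1: (-14)(8) − (-12)(6) = -40
Σ = -1065
Area = |Σ|/2 = 532.5.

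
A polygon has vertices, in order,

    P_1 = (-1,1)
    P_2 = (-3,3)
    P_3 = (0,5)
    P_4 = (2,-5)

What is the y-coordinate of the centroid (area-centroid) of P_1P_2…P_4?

9/7

Apply Gauss's area formula. First the cross-terms c_i = x_i·y_{i+1} − x_{i+1}·y_i:
  0, -15, -10, -3  ⇒  2A = -28, A = -14.
Then Σ (y_i + y_{i+1})·c_i = -108, so ȳ = -108 / (6·(-14)) = 9/7.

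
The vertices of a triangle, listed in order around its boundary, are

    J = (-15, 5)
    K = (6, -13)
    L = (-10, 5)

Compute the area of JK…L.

Σ = (165) + (-100) + (25) = 90
Area = |Σ|/2 = 45.

45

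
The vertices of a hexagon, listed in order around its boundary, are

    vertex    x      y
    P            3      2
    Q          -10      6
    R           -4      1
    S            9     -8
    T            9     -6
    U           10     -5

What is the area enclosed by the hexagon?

71.5

P→Q: (3)(6) − (-10)(2) = 38
Q→R: (-10)(1) − (-4)(6) = 14
R→S: (-4)(-8) − (9)(1) = 23
S→T: (9)(-6) − (9)(-8) = 18
T→U: (9)(-5) − (10)(-6) = 15
U→P: (10)(2) − (3)(-5) = 35
Σ = 143
Area = |Σ|/2 = 71.5.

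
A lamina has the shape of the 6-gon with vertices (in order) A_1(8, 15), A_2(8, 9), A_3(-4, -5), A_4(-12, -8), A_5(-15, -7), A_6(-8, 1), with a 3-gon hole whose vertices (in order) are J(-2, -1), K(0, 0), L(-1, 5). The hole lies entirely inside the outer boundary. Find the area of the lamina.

152

Outer boundary:
Apply the shoelace (surveyor's) formula: 2A = Σ (x_i·y_{i+1} − x_{i+1}·y_i), indices taken mod 6.
A_1→A_2: (8)(9) − (8)(15) = -48
A_2→A_3: (8)(-5) − (-4)(9) = -4
A_3→A_4: (-4)(-8) − (-12)(-5) = -28
A_4→A_5: (-12)(-7) − (-15)(-8) = -36
A_5→A_6: (-15)(1) − (-8)(-7) = -71
A_6→A_1: (-8)(15) − (8)(1) = -128
Σ = -315
Area = |Σ|/2 = 157.5.
Hole:
Apply the surveyor's formula: 2A = Σ (x_i·y_{i+1} − x_{i+1}·y_i), indices taken mod 3.
J→K: (-2)(0) − (0)(-1) = 0
K→L: (0)(5) − (-1)(0) = 0
L→J: (-1)(-1) − (-2)(5) = 11
Σ = 11
Area = |Σ|/2 = 5.5.
Net area = 157.5 − 5.5 = 152.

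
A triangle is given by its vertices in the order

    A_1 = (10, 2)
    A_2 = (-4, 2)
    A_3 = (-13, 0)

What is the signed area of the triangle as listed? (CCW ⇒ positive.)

Apply Gauss's area formula: 2A = Σ (x_i·y_{i+1} − x_{i+1}·y_i), indices taken mod 3.
Σ = (28) + (26) + (-26) = 28
Signed area = Σ/2 = 14 (positive ⇒ counter-clockwise traversal).

14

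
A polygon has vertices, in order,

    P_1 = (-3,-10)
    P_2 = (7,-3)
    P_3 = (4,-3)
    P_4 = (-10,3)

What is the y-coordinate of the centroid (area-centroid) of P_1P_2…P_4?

-248/69

Apply the shoelace (surveyor's) formula. First the cross-terms c_i = x_i·y_{i+1} − x_{i+1}·y_i:
  79, -9, -18, 109  ⇒  2A = 161, A = 80.5.
Then Σ (y_i + y_{i+1})·c_i = -1736, so ȳ = -1736 / (6·80.5) = -248/69.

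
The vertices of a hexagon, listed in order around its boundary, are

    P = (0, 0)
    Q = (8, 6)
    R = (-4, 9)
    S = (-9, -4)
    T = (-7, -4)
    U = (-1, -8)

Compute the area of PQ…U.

Apply the surveyor's formula: 2A = Σ (x_i·y_{i+1} − x_{i+1}·y_i), indices taken mod 6.
Σ = (0) + (96) + (97) + (8) + (52) + (0) = 253
Area = |Σ|/2 = 126.5.

126.5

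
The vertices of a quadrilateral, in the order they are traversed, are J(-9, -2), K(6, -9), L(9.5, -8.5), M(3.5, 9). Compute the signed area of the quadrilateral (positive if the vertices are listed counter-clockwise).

158.375

Σ = (93) + (34.5) + (115.25) + (74) = 316.75
Signed area = Σ/2 = 158.375 (positive ⇒ counter-clockwise traversal).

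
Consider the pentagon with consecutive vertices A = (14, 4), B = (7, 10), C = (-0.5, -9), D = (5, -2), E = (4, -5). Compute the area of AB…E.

A→B: (14)(10) − (7)(4) = 112
B→C: (7)(-9) − (-0.5)(10) = -58
C→D: (-0.5)(-2) − (5)(-9) = 46
D→E: (5)(-5) − (4)(-2) = -17
E→A: (4)(4) − (14)(-5) = 86
Σ = 169
Area = |Σ|/2 = 84.5.

84.5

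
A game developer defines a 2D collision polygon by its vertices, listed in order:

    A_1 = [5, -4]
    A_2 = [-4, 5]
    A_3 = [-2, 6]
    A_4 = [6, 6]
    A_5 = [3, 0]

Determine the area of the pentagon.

Apply Gauss's area formula: 2A = Σ (x_i·y_{i+1} − x_{i+1}·y_i), indices taken mod 5.
Cross-terms: 9, -14, -48, -18, -12  ⇒  Σ = -83
Area = |Σ|/2 = 41.5.

41.5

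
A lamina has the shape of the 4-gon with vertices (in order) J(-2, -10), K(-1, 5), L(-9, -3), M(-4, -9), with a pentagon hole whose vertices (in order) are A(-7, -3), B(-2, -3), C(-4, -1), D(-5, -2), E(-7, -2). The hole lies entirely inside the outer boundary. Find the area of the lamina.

Outer boundary:
Σ = (-20) + (48) + (69) + (22) = 119
Area = |Σ|/2 = 59.5.
Hole:
A→B: (-7)(-3) − (-2)(-3) = 15
B→C: (-2)(-1) − (-4)(-3) = -10
C→D: (-4)(-2) − (-5)(-1) = 3
D→E: (-5)(-2) − (-7)(-2) = -4
E→A: (-7)(-3) − (-7)(-2) = 7
Σ = 11
Area = |Σ|/2 = 5.5.
Net area = 59.5 − 5.5 = 54.

54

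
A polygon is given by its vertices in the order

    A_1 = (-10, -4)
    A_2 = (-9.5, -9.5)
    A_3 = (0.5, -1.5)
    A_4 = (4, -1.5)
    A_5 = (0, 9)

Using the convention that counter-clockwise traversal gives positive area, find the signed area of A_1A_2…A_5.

103.625

Apply the shoelace formula: 2A = Σ (x_i·y_{i+1} − x_{i+1}·y_i), indices taken mod 5.
A_1→A_2: (-10)(-9.5) − (-9.5)(-4) = 57
A_2→A_3: (-9.5)(-1.5) − (0.5)(-9.5) = 19
A_3→A_4: (0.5)(-1.5) − (4)(-1.5) = 5.25
A_4→A_5: (4)(9) − (0)(-1.5) = 36
A_5→A_1: (0)(-4) − (-10)(9) = 90
Σ = 207.25
Signed area = Σ/2 = 103.625 (positive ⇒ counter-clockwise traversal).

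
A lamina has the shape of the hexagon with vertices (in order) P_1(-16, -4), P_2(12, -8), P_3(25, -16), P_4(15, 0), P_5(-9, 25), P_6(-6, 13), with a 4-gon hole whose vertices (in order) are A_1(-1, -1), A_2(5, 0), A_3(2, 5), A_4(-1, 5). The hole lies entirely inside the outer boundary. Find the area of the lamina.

506.5

Outer boundary:
Σ = (176) + (8) + (240) + (375) + (33) + (232) = 1064
Area = |Σ|/2 = 532.
Hole:
Apply the surveyor's formula: 2A = Σ (x_i·y_{i+1} − x_{i+1}·y_i), indices taken mod 4.
Σ = (5) + (25) + (15) + (6) = 51
Area = |Σ|/2 = 25.5.
Net area = 532 − 25.5 = 506.5.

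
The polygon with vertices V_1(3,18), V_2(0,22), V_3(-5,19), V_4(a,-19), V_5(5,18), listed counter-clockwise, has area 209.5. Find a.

-17

Write out the shoelace sum; only the two edges meeting at V_4 involve a:
2·Area = [((-5)·(-19) − a·19) + (a·18 − 5·(-19))] + 212
       = -1·a + 402 = 419
⇒ a = -17.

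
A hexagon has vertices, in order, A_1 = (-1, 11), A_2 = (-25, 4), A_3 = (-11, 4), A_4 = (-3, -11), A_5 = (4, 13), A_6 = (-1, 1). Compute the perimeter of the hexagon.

104

|A_1A_2| = √((-24)² + (-7)²) = √625 = 25
|A_2A_3| = √((14)² + (0)²) = √196 = 14
|A_3A_4| = √((8)² + (-15)²) = √289 = 17
|A_4A_5| = √((7)² + (24)²) = √625 = 25
|A_5A_6| = √((-5)² + (-12)²) = √169 = 13
|A_6A_1| = √((0)² + (10)²) = √100 = 10
Perimeter = 25 + 14 + 17 + 25 + 13 + 10 = 104.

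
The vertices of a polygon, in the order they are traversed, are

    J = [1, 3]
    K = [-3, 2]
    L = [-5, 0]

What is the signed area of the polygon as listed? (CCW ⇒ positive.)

3

Apply the shoelace (surveyor's) formula: 2A = Σ (x_i·y_{i+1} − x_{i+1}·y_i), indices taken mod 3.
J→K: (1)(2) − (-3)(3) = 11
K→L: (-3)(0) − (-5)(2) = 10
L→J: (-5)(3) − (1)(0) = -15
Σ = 6
Signed area = Σ/2 = 3 (positive ⇒ counter-clockwise traversal).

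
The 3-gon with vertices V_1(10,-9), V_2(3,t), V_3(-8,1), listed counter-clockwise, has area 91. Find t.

5

The doubled signed area Σ (x_i y_{i+1} − x_{i+1} y_i) is linear in t.
With t=0 it equals 92; the coefficient of t is 18 (from the two edges through V_2).
So 18·t + 92 = 2·91 = 182 ⇒ t = 5.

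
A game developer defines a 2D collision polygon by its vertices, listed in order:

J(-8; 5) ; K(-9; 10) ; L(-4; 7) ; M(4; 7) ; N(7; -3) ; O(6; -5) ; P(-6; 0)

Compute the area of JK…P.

126

Apply the shoelace (surveyor's) formula: 2A = Σ (x_i·y_{i+1} − x_{i+1}·y_i), indices taken mod 7.
J→K: (-8)(10) − (-9)(5) = -35
K→L: (-9)(7) − (-4)(10) = -23
L→M: (-4)(7) − (4)(7) = -56
M→N: (4)(-3) − (7)(7) = -61
N→O: (7)(-5) − (6)(-3) = -17
O→P: (6)(0) − (-6)(-5) = -30
P→J: (-6)(5) − (-8)(0) = -30
Σ = -252
Area = |Σ|/2 = 126.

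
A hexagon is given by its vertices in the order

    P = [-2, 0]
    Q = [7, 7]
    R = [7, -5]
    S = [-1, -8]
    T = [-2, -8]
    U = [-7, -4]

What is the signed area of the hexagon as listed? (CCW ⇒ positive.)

Apply the shoelace formula: 2A = Σ (x_i·y_{i+1} − x_{i+1}·y_i), indices taken mod 6.
P→Q: (-2)(7) − (7)(0) = -14
Q→R: (7)(-5) − (7)(7) = -84
R→S: (7)(-8) − (-1)(-5) = -61
S→T: (-1)(-8) − (-2)(-8) = -8
T→U: (-2)(-4) − (-7)(-8) = -48
U→P: (-7)(0) − (-2)(-4) = -8
Σ = -223
Signed area = Σ/2 = -111.5 (negative ⇒ clockwise traversal).

-111.5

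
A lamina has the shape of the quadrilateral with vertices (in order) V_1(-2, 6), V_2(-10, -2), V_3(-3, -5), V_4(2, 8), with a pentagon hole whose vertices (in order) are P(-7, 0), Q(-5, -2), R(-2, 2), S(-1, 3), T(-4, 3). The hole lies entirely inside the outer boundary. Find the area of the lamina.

48

Outer boundary:
V_1→V_2: (-2)(-2) − (-10)(6) = 64
V_2→V_3: (-10)(-5) − (-3)(-2) = 44
V_3→V_4: (-3)(8) − (2)(-5) = -14
V_4→V_1: (2)(6) − (-2)(8) = 28
Σ = 122
Area = |Σ|/2 = 61.
Hole:
Σ = (14) + (-14) + (-4) + (9) + (21) = 26
Area = |Σ|/2 = 13.
Net area = 61 − 13 = 48.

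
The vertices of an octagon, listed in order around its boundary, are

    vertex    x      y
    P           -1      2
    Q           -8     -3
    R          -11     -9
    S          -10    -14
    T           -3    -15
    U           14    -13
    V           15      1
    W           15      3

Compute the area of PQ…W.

Apply Gauss's area formula: 2A = Σ (x_i·y_{i+1} − x_{i+1}·y_i), indices taken mod 8.
Σ = (19) + (39) + (64) + (108) + (249) + (209) + (30) + (33) = 751
Area = |Σ|/2 = 375.5.

375.5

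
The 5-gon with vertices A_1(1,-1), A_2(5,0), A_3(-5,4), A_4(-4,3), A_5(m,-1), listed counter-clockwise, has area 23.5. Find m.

The doubled signed area Σ (x_i y_{i+1} − x_{i+1} y_i) is linear in m.
With m=0 it equals 31; the coefficient of m is -4 (from the two edges through A_5).
So -4·m + 31 = 2·23.5 = 47 ⇒ m = -4.

-4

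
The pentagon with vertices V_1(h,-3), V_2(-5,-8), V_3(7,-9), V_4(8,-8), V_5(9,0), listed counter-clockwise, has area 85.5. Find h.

The doubled signed area Σ (x_i y_{i+1} − x_{i+1} y_i) is linear in h.
With h=0 it equals 147; the coefficient of h is -8 (from the two edges through V_1).
So -8·h + 147 = 2·85.5 = 171 ⇒ h = -3.

-3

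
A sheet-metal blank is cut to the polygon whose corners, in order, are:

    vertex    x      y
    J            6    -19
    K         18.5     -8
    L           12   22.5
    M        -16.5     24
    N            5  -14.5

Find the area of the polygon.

793.125

Apply the shoelace formula: 2A = Σ (x_i·y_{i+1} − x_{i+1}·y_i), indices taken mod 5.
Σ = (303.5) + (512.25) + (659.25) + (119.25) + (-8) = 1586.25
Area = |Σ|/2 = 793.125.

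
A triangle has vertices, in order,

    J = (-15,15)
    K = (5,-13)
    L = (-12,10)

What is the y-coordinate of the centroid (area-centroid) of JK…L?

Apply the shoelace formula. First the cross-terms c_i = x_i·y_{i+1} − x_{i+1}·y_i:
  120, -106, -30  ⇒  2A = -16, A = -8.
Then Σ (y_i + y_{i+1})·c_i = -192, so ȳ = -192 / (6·(-8)) = 4.

4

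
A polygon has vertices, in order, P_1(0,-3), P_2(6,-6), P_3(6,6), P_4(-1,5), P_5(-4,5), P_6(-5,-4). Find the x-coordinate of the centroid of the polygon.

211/197

Apply the surveyor's formula. First the cross-terms c_i = x_i·y_{i+1} − x_{i+1}·y_i:
  18, 72, 36, 15, 41, 15  ⇒  2A = 197, A = 98.5.
Then Σ (x_i + x_{i+1})·c_i = 633, so x̄ = 633 / (6·98.5) = 211/197.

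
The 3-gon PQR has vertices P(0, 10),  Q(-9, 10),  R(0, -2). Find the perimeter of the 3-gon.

36

|PQ| = √((-9)² + (0)²) = √81 = 9
|QR| = √((9)² + (-12)²) = √225 = 15
|RP| = √((0)² + (12)²) = √144 = 12
Perimeter = 9 + 15 + 12 = 36.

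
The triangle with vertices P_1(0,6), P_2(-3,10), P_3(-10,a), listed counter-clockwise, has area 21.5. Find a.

Write out the shoelace sum; only the two edges meeting at P_3 involve a:
2·Area = [((-3)·a − (-10)·10) + ((-10)·6 − 0·a)] + 18
       = -3·a + 58 = 43
⇒ a = 5.

5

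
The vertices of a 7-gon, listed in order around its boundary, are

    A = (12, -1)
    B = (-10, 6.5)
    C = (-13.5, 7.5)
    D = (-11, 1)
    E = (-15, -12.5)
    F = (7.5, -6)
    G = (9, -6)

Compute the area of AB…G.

A→B: (12)(6.5) − (-10)(-1) = 68
B→C: (-10)(7.5) − (-13.5)(6.5) = 12.75
C→D: (-13.5)(1) − (-11)(7.5) = 69
D→E: (-11)(-12.5) − (-15)(1) = 152.5
E→F: (-15)(-6) − (7.5)(-12.5) = 183.75
F→G: (7.5)(-6) − (9)(-6) = 9
G→A: (9)(-1) − (12)(-6) = 63
Σ = 558
Area = |Σ|/2 = 279.

279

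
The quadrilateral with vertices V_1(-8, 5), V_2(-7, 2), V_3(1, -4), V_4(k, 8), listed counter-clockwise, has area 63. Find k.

Write out the shoelace sum; only the two edges meeting at V_4 involve k:
2·Area = [(1·8 − k·(-4)) + (k·5 − (-8)·8)] + 45
       = 9·k + 117 = 126
⇒ k = 1.

1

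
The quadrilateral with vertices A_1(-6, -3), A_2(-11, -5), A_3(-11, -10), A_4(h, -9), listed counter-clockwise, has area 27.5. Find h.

-6

Write out the shoelace sum; only the two edges meeting at A_4 involve h:
2·Area = [((-11)·(-9) − h·(-10)) + (h·(-3) − (-6)·(-9))] + 52
       = 7·h + 97 = 55
⇒ h = -6.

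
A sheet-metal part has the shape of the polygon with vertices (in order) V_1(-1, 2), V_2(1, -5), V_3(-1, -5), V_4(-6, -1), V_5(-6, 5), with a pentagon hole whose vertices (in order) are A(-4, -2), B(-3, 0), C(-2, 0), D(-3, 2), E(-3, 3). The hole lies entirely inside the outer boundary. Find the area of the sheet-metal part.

37

Outer boundary:
Apply the surveyor's formula: 2A = Σ (x_i·y_{i+1} − x_{i+1}·y_i), indices taken mod 5.
Σ = (3) + (-10) + (-29) + (-36) + (-7) = -79
Area = |Σ|/2 = 39.5.
Hole:
Apply the shoelace formula: 2A = Σ (x_i·y_{i+1} − x_{i+1}·y_i), indices taken mod 5.
Σ = (-6) + (0) + (-4) + (-3) + (18) = 5
Area = |Σ|/2 = 2.5.
Net area = 39.5 − 2.5 = 37.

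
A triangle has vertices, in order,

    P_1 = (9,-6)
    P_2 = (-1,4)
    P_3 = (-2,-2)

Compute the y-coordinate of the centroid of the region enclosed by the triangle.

Apply Gauss's area formula. First the cross-terms c_i = x_i·y_{i+1} − x_{i+1}·y_i:
  30, 10, 30  ⇒  2A = 70, A = 35.
Then Σ (y_i + y_{i+1})·c_i = -280, so ȳ = -280 / (6·35) = -4/3.

-4/3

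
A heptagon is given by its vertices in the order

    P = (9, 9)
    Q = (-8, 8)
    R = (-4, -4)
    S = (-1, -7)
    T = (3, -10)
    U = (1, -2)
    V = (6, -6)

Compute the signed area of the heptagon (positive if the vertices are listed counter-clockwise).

Σ = (144) + (64) + (24) + (31) + (4) + (6) + (108) = 381
Signed area = Σ/2 = 190.5 (positive ⇒ counter-clockwise traversal).

190.5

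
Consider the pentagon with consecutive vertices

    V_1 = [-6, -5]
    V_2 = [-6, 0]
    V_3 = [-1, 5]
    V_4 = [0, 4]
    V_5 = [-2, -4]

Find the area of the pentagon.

Apply Gauss's area formula: 2A = Σ (x_i·y_{i+1} − x_{i+1}·y_i), indices taken mod 5.
Cross-terms: -30, -30, -4, 8, -14  ⇒  Σ = -70
Area = |Σ|/2 = 35.

35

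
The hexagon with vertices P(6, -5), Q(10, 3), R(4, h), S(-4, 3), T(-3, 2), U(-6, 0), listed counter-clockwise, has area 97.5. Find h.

6

The doubled signed area Σ (x_i y_{i+1} − x_{i+1} y_i) is linear in h.
With h=0 it equals 111; the coefficient of h is 14 (from the two edges through R).
So 14·h + 111 = 2·97.5 = 195 ⇒ h = 6.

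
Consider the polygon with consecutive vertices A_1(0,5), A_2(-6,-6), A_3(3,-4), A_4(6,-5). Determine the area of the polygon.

55.5

Σ = (30) + (42) + (9) + (30) = 111
Area = |Σ|/2 = 55.5.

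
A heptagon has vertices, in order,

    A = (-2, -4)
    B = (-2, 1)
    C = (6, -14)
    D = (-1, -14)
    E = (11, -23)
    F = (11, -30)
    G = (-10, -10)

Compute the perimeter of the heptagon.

|AB| = √((0)² + (5)²) = √25 = 5
|BC| = √((8)² + (-15)²) = √289 = 17
|CD| = √((-7)² + (0)²) = √49 = 7
|DE| = √((12)² + (-9)²) = √225 = 15
|EF| = √((0)² + (-7)²) = √49 = 7
|FG| = √((-21)² + (20)²) = √841 = 29
|GA| = √((8)² + (6)²) = √100 = 10
Perimeter = 5 + 17 + 7 + 15 + 7 + 29 + 10 = 90.

90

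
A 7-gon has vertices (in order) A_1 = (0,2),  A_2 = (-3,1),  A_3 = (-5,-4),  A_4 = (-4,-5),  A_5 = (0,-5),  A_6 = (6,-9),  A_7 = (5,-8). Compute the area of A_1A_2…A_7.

Σ = (6) + (17) + (9) + (20) + (30) + (-3) + (10) = 89
Area = |Σ|/2 = 44.5.

44.5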